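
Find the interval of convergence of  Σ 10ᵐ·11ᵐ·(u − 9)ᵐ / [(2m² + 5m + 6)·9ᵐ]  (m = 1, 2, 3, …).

Ratio test: |a_{m+1}/a_m| = [(2m² + 5m + 6)/(2(m+1)² + 5(m+1) + 6)] · 10·11/9 → 110/9 as m → ∞.
Convergence for |u − 9| · 110/9 < 1, i.e. |u − 9| < 9/110. So R = 9/110.
When u = 999/110, absolute convergence follows by limit comparison with Σ 1/m².
Endpoint u = 981/110: absolute convergence follows by limit comparison with Σ 1/m².

[981/110, 999/110]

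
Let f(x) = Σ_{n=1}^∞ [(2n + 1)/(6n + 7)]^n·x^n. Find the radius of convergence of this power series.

R = 3

Root test: |a_n|^(1/n) = (2n + 1)/(6n + 7) → 1/3.
The series converges when 1/3 · |x| < 1, giving R = 3.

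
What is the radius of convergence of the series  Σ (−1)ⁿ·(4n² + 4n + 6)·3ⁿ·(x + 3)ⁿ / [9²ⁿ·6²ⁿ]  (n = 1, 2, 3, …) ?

Apply the ratio test: |a_{n+1}| / |a_n| = [(4(n+1)² + 4(n+1) + 6)/(4n² + 4n + 6)] · 3/(81·36), which tends to 1/972 as n → ∞.
Convergence for |x + 3| · 1/972 < 1, i.e. |x + 3| < 972. So R = 972.

R = 972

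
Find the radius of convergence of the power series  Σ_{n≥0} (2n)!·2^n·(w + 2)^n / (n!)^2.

By the ratio test, |a_{n+1}/a_n| = (2n+1)·(2n+2)/(n+1)² · 2 → 8.
The series converges when 8 · |w + 2| < 1, giving R = 1/8.

R = 1/8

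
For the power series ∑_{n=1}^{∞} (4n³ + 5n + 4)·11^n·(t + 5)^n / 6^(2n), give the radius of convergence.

By the ratio test, |a_{n+1}/a_n| = [(4(n+1)³ + 5(n+1) + 4)/(4n³ + 5n + 4)] · 11/36 → 11/36.
Thus R = 1/(11/36) = 36/11.

R = 36/11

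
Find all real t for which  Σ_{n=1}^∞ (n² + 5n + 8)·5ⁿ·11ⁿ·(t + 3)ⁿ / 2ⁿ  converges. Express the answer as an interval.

(-167/55, -163/55)

By the ratio test, |a_{n+1}/a_n| = [((n+1)² + 5(n+1) + 8)/(n² + 5n + 8)] · 5·11/2 → 55/2.
The series converges when 55/2 · |t + 3| < 1, giving R = 2/55.
Endpoint t = -163/55: the n-th term does not approach 0; divergence by the term test.
At t = -167/55: the terms do not tend to 0, so the series diverges.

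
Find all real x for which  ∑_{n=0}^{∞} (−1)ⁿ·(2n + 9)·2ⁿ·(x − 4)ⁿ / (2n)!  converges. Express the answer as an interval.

(−∞, ∞)

Apply the ratio test: |a_{n+1}| / |a_n| = (2(n+1) + 9)/(2n + 9) · 2 · 1/[(2n+1)·(2n+2)], which tends to 0 as n → ∞.
The ratio tends to 0 regardless of x, hence R = ∞.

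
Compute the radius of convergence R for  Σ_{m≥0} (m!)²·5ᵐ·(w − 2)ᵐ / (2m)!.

R = 4/5

Apply the ratio test: |a_{m+1}| / |a_m| = (m+1)²/[(2m+1)·(2m+2)] · 5, which tends to 5/4 as m → ∞.
Hence the series converges for |w − 2| < 1/(5/4) = 4/5, so the radius of convergence is 4/5.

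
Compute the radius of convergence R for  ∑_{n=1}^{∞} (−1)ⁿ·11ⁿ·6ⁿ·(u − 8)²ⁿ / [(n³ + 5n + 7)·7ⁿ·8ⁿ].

By the ratio test, |a_{n+1}/a_n| = [(n³ + 5n + 7)/((n+1)³ + 5(n+1) + 7)] · 11·6/(7·8) → 33/28.
Since the exponent of (u − 8) increases by 2 each term, convergence requires |u − 8|² < 28/33, hence R = 2√231/33.

R = 2√231/33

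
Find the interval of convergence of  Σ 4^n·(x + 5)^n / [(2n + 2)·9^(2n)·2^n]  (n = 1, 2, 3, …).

[-91/2, 71/2)

Apply the ratio test: |a_{n+1}| / |a_n| = [(2n + 2)/(2(n+1) + 2)] · 4/(81·2), which tends to 2/81 as n → ∞.
Hence the series converges for |x + 5| < 1/(2/81) = 81/2, so the radius of convergence is 81/2.
Endpoint x = 71/2: the terms behave like c/n; limit comparison with the harmonic series gives divergence.
When x = -91/2, convergence follows from the alternating series test (terms decrease monotonically to 0).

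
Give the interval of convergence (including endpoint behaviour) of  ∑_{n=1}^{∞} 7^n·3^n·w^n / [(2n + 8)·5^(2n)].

Apply the ratio test: |a_{n+1}| / |a_n| = [(2n + 8)/(2(n+1) + 8)] · 7·3/25, which tends to 21/25 as n → ∞.
Hence the series converges for |w| < 1/(21/25) = 25/21, so the radius of convergence is 25/21.
At w = 25/21: the terms are asymptotic to a nonzero constant times 1/n, so the series diverges by limit comparison with Σ 1/n.
When w = -25/21, the terms alternate in sign and decrease monotonically to 0 in absolute value (size ~ c/n), so the alternating series test gives convergence.

[-25/21, 25/21)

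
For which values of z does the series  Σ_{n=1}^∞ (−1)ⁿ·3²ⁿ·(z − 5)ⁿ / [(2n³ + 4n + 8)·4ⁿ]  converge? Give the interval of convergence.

[41/9, 49/9]

By the ratio test, |a_{n+1}/a_n| = [(2n³ + 4n + 8)/(2(n+1)³ + 4(n+1) + 8)] · 9/4 → 9/4.
Convergence for |z − 5| · 9/4 < 1, i.e. |z − 5| < 4/9. So R = 4/9.
At z = 49/9: the series is dominated by a constant times Σ 1/n³, which converges (p = 3 > 1).
Endpoint z = 41/9: the series is dominated by a constant times Σ 1/n³, which converges (p = 3 > 1).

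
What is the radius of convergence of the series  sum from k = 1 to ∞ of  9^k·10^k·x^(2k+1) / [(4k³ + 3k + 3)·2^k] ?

Ratio test: |a_{k+1}/a_k| = [(4k³ + 3k + 3)/(4(k+1)³ + 3(k+1) + 3)] · 9·10/2 → 45 as k → ∞.
Successive powers of x differ by 2, so the series converges when |x|² · 45 < 1, i.e. |x| < √(1/45). So R = √5/15.

R = √5/15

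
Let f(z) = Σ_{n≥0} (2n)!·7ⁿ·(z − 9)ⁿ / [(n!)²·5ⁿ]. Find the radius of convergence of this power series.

The ratio of consecutive coefficients is (2n+1)·(2n+2)/(n+1)² · 7/5 → 28/5.
Hence the series converges for |z − 9| < 1/(28/5) = 5/28, so the radius of convergence is 5/28.

R = 5/28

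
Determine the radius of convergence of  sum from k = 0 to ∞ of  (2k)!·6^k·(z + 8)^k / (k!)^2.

R = 1/24

Ratio test: |a_{k+1}/a_k| = (2k+1)·(2k+2)/(k+1)² · 6 → 24 as k → ∞.
Hence the series converges for |z + 8| < 1/(24) = 1/24, so the radius of convergence is 1/24.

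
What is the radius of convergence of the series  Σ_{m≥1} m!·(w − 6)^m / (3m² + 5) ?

Ratio test: |a_{m+1}/a_m| = (m+1) · (3m² + 5)/(3(m+1)² + 5) → ∞ as m → ∞.
Since the ratio → ∞, the series diverges for every w ≠ 6, and R = 0.

R = 0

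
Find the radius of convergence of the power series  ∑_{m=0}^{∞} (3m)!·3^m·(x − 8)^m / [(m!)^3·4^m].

Ratio test: |a_{m+1}/a_m| = (3m+1)·(3m+2)·(3m+3)/(m+1)³ · 3/4 → 81/4 as m → ∞.
Hence the series converges for |x − 8| < 1/(81/4) = 4/81, so the radius of convergence is 4/81.

R = 4/81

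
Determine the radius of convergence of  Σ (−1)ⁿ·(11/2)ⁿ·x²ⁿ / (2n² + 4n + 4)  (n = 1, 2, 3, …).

Apply the ratio test: |a_{n+1}| / |a_n| = [(2n² + 4n + 4)/(2(n+1)² + 4(n+1) + 4)] · 11/2, which tends to 11/2 as n → ∞.
Since the exponent of x increases by 2 each term, convergence requires |x|² < 2/11, hence R = √22/11.

R = √22/11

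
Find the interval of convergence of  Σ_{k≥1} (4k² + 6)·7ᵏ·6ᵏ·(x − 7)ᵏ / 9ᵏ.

Apply the ratio test: |a_{k+1}| / |a_k| = [(4(k+1)² + 6)/(4k² + 6)] · 7·6/9, which tends to 14/3 as k → ∞.
Convergence for |x − 7| · 14/3 < 1, i.e. |x − 7| < 3/14. So R = 3/14.
When x = 101/14, the terms do not tend to 0, so the series diverges.
Check x = 95/14: the terms do not tend to 0, so the series diverges.

(95/14, 101/14)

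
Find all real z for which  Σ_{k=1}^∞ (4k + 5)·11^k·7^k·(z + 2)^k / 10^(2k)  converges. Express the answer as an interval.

(-254/77, -54/77)

Apply the ratio test: |a_{k+1}| / |a_k| = [(4(k+1) + 5)/(4k + 5)] · 11·7/100, which tends to 77/100 as k → ∞.
Convergence for |z + 2| · 77/100 < 1, i.e. |z + 2| < 100/77. So R = 100/77.
When z = -54/77, the terms do not tend to 0, so the series diverges.
Endpoint z = -254/77: the terms do not tend to 0, so the series diverges.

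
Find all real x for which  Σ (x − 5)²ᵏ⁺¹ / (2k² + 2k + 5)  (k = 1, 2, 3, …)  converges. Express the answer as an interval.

[4, 6]

Ratio test: |a_{k+1}/a_k| = (2k² + 2k + 5)/(2(k+1)² + 2(k+1) + 5) → 1 as k → ∞.
Successive powers of (x − 5) differ by 2, so the series converges when |x − 5|² · 1 < 1, i.e. |x − 5| < √(1) = 1. So R = 1.
At x = 6: absolute convergence follows by limit comparison with Σ 1/k².
Check x = 4: absolute convergence follows by limit comparison with Σ 1/k².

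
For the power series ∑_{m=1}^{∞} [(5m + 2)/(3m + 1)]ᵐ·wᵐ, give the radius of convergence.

R = 3/5

Applying the root test, |a_m|^(1/m) = (5m + 2)/(3m + 1) → 5/3.
Thus R = 1/(5/3) = 3/5.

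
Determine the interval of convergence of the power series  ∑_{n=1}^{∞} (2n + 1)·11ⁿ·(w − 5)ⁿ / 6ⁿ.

By the ratio test, |a_{n+1}/a_n| = [(2(n+1) + 1)/(2n + 1)] · 11/6 → 11/6.
Thus R = 1/(11/6) = 6/11.
Check w = 61/11: the terms do not tend to 0, so the series diverges.
At w = 49/11: the n-th term does not approach 0; divergence by the term test.

(49/11, 61/11)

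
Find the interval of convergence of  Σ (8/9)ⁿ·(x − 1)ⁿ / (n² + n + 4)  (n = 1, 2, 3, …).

The ratio of consecutive coefficients is [(n² + n + 4)/((n+1)² + (n+1) + 4)] · 8/9 → 8/9.
Hence the series converges for |x − 1| < 1/(8/9) = 9/8, so the radius of convergence is 9/8.
Endpoint x = 17/8: absolute convergence follows by limit comparison with Σ 1/n².
Endpoint x = -1/8: absolute convergence follows by limit comparison with Σ 1/n².

[-1/8, 17/8]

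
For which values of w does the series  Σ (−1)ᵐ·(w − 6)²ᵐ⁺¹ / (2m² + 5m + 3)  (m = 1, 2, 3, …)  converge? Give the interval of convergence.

[5, 7]

By the ratio test, |a_{m+1}/a_m| = (2m² + 5m + 3)/(2(m+1)² + 5(m+1) + 3) → 1.
Writing y = (w − 6)², the series in y has radius 1, so |w − 6| < √(1) = 1 and R = 1.
Endpoint w = 7: absolute convergence follows by limit comparison with Σ 1/m².
Check w = 5: the terms are on the order of 1/m², so the series converges absolutely by comparison with the p-series (p = 2 > 1).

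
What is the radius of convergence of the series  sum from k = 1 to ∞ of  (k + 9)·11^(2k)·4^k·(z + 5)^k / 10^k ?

R = 5/242

Ratio test: |a_{k+1}/a_k| = [((k+1) + 9)/(k + 9)] · 121·4/10 → 242/5 as k → ∞.
The series converges when 242/5 · |z + 5| < 1, giving R = 5/242.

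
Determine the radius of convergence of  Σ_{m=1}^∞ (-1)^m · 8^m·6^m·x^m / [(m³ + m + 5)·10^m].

R = 5/24

Apply the ratio test: |a_{m+1}| / |a_m| = [(m³ + m + 5)/((m+1)³ + (m+1) + 5)] · 8·6/10, which tends to 24/5 as m → ∞.
The series converges when 24/5 · |x| < 1, giving R = 5/24.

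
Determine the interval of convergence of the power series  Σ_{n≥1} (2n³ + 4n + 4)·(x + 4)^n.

The ratio of consecutive coefficients is (2(n+1)³ + 4(n+1) + 4)/(2n³ + 4n + 4) → 1.
Convergence for |x + 4| < 1, so R = 1.
Endpoint x = -3: the terms do not tend to 0, so the series diverges.
Endpoint x = -5: the n-th term does not approach 0; divergence by the term test.

(-5, -3)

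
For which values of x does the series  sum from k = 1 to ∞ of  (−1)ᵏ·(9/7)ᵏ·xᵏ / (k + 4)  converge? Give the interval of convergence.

The ratio of consecutive coefficients is [(k + 4)/((k+1) + 4)] · 9/7 → 9/7.
Thus R = 1/(9/7) = 7/9.
At x = 7/9: convergence follows from the alternating series test (terms decrease monotonically to 0).
When x = -7/9, comparison with the harmonic series Σ 1/k shows the series diverges.

(-7/9, 7/9]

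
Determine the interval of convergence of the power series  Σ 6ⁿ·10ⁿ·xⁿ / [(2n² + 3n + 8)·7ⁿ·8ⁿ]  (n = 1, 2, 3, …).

Apply the ratio test: |a_{n+1}| / |a_n| = [(2n² + 3n + 8)/(2(n+1)² + 3(n+1) + 8)] · 6·10/(7·8), which tends to 15/14 as n → ∞.
The series converges when 15/14 · |x| < 1, giving R = 14/15.
At x = 14/15: the series is dominated by a constant times Σ 1/n², which converges (p = 2 > 1).
Check x = -14/15: the terms are on the order of 1/n², so the series converges absolutely by comparison with the p-series (p = 2 > 1).

[-14/15, 14/15]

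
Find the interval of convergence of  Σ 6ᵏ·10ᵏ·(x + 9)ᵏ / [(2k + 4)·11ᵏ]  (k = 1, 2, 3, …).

By the ratio test, |a_{k+1}/a_k| = [(2k + 4)/(2(k+1) + 4)] · 6·10/11 → 60/11.
The series converges when 60/11 · |x + 9| < 1, giving R = 11/60.
Endpoint x = -529/60: the terms are asymptotic to a nonzero constant times 1/k, so the series diverges by limit comparison with Σ 1/k.
Endpoint x = -551/60: convergence follows from the alternating series test (terms decrease monotonically to 0).

[-551/60, -529/60)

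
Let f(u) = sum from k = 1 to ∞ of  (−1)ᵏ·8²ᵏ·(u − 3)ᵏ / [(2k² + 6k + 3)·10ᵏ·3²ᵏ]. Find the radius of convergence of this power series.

The ratio of consecutive coefficients is [(2k² + 6k + 3)/(2(k+1)² + 6(k+1) + 3)] · 64/(10·9) → 32/45.
Thus R = 1/(32/45) = 45/32.

R = 45/32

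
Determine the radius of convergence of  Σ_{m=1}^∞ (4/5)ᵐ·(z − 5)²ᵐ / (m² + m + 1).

R = √5/2

Ratio test: |a_{m+1}/a_m| = [(m² + m + 1)/((m+1)² + (m+1) + 1)] · 4/5 → 4/5 as m → ∞.
Writing y = (z − 5)², the series in y has radius 5/4, so |z − 5| < √(5/4) and R = √5/2.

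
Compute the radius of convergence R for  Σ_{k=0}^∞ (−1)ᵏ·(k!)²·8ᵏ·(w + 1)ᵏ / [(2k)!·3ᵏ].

R = 3/2

By the ratio test, |a_{k+1}/a_k| = (k+1)²/[(2k+1)·(2k+2)] · 8/3 → 2/3.
Hence the series converges for |w + 1| < 1/(2/3) = 3/2, so the radius of convergence is 3/2.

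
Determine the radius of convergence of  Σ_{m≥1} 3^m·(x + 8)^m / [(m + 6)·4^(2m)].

R = 16/3

Ratio test: |a_{m+1}/a_m| = [(m + 6)/((m+1) + 6)] · 3/16 → 3/16 as m → ∞.
Convergence for |x + 8| · 3/16 < 1, i.e. |x + 8| < 16/3. So R = 16/3.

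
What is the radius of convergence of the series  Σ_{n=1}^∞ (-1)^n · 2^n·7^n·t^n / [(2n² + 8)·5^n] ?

Apply the ratio test: |a_{n+1}| / |a_n| = [(2n² + 8)/(2(n+1)² + 8)] · 2·7/5, which tends to 14/5 as n → ∞.
The series converges when 14/5 · |t| < 1, giving R = 5/14.

R = 5/14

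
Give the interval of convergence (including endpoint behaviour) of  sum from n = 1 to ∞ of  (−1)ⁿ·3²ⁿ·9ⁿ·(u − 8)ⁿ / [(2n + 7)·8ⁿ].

By the ratio test, |a_{n+1}/a_n| = [(2n + 7)/(2(n+1) + 7)] · 9·9/8 → 81/8.
The series converges when 81/8 · |u − 8| < 1, giving R = 8/81.
When u = 656/81, the terms alternate in sign and decrease monotonically to 0 in absolute value (size ~ c/n), so the alternating series test gives convergence.
When u = 640/81, comparison with the harmonic series Σ 1/n shows the series diverges.

(640/81, 656/81]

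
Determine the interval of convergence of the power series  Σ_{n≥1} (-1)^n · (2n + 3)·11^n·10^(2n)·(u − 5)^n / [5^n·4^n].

Apply the ratio test: |a_{n+1}| / |a_n| = [(2(n+1) + 3)/(2n + 3)] · 11·100/(5·4), which tends to 55 as n → ∞.
Hence the series converges for |u − 5| < 1/(55) = 1/55, so the radius of convergence is 1/55.
Endpoint u = 276/55: the terms do not tend to 0, so the series diverges.
Endpoint u = 274/55: the terms have absolute value of order n, which does not tend to 0, so the series diverges by the divergence test.

(274/55, 276/55)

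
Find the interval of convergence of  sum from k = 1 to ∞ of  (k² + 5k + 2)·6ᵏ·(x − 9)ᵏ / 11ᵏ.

(43/6, 65/6)

Ratio test: |a_{k+1}/a_k| = [((k+1)² + 5(k+1) + 2)/(k² + 5k + 2)] · 6/11 → 6/11 as k → ∞.
The series converges when 6/11 · |x − 9| < 1, giving R = 11/6.
Check x = 65/6: the k-th term does not approach 0; divergence by the term test.
At x = 43/6: the terms do not tend to 0, so the series diverges.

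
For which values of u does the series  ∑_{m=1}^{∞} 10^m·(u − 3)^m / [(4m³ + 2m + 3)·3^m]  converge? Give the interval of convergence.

Ratio test: |a_{m+1}/a_m| = [(4m³ + 2m + 3)/(4(m+1)³ + 2(m+1) + 3)] · 10/3 → 10/3 as m → ∞.
Convergence for |u − 3| · 10/3 < 1, i.e. |u − 3| < 3/10. So R = 3/10.
At u = 33/10: the terms are on the order of 1/m³, so the series converges absolutely by comparison with the p-series (p = 3 > 1).
When u = 27/10, the series is dominated by a constant times Σ 1/m³, which converges (p = 3 > 1).

[27/10, 33/10]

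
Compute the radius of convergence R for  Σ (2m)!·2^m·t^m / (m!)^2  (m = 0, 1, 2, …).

The ratio of consecutive coefficients is (2m+1)·(2m+2)/(m+1)² · 2 → 8.
Hence the series converges for |t| < 1/(8) = 1/8, so the radius of convergence is 1/8.

R = 1/8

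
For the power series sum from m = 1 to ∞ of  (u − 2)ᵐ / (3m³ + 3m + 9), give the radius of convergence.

By the ratio test, |a_{m+1}/a_m| = (3m³ + 3m + 9)/(3(m+1)³ + 3(m+1) + 9) → 1.
So the series converges when |u − 2| < 1 and diverges when |u − 2| > 1; R = 1.

R = 1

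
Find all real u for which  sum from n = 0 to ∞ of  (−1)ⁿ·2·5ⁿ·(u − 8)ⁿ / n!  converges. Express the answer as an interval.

Ratio test: |a_{n+1}/a_n| = 2/2 · 5 · 1/(n+1) → 0 as n → ∞.
The ratio tends to 0 regardless of u, hence R = ∞.

(−∞, ∞)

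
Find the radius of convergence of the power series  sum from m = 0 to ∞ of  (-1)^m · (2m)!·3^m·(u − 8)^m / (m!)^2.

R = 1/12

The ratio of consecutive coefficients is (2m+1)·(2m+2)/(m+1)² · 3 → 12.
Thus R = 1/(12) = 1/12.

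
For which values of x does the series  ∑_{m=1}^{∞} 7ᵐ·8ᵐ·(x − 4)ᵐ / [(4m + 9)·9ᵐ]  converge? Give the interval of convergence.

By the ratio test, |a_{m+1}/a_m| = [(4m + 9)/(4(m+1) + 9)] · 7·8/9 → 56/9.
Convergence for |x − 4| · 56/9 < 1, i.e. |x − 4| < 9/56. So R = 9/56.
Endpoint x = 233/56: the terms behave like c/m; limit comparison with the harmonic series gives divergence.
Check x = 215/56: the terms alternate in sign and decrease monotonically to 0 in absolute value (size ~ c/m), so the alternating series test gives convergence.

[215/56, 233/56)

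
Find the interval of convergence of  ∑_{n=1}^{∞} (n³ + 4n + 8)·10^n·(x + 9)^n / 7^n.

(-97/10, -83/10)

Ratio test: |a_{n+1}/a_n| = [((n+1)³ + 4(n+1) + 8)/(n³ + 4n + 8)] · 10/7 → 10/7 as n → ∞.
The series converges when 10/7 · |x + 9| < 1, giving R = 7/10.
Endpoint x = -83/10: the terms do not tend to 0, so the series diverges.
Endpoint x = -97/10: the terms have absolute value of order n³, which does not tend to 0, so the series diverges by the divergence test.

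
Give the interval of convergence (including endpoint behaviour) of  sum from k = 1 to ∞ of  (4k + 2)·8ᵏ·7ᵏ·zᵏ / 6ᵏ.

(-3/28, 3/28)

Apply the ratio test: |a_{k+1}| / |a_k| = [(4(k+1) + 2)/(4k + 2)] · 8·7/6, which tends to 28/3 as k → ∞.
Convergence for |z| · 28/3 < 1, i.e. |z| < 3/28. So R = 3/28.
Check z = 3/28: the k-th term does not approach 0; divergence by the term test.
At z = -3/28: the terms have absolute value of order k, which does not tend to 0, so the series diverges by the divergence test.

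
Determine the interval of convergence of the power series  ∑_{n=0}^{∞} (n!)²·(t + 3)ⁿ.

Ratio test: |a_{n+1}/a_n| = (n+1)² → ∞ as n → ∞.
The terms grow without bound for any (t + 3) ≠ 0, so R = 0 (convergence only at t = -3).

{-3}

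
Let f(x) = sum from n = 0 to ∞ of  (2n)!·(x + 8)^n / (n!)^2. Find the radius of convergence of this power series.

The ratio of consecutive coefficients is (2n+1)·(2n+2)/(n+1)² → 4.
Hence the series converges for |x + 8| < 1/(4) = 1/4, so the radius of convergence is 1/4.

R = 1/4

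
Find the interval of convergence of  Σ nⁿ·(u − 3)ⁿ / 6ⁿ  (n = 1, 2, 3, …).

Applying the root test, |a_n|^(1/n) = n/6 → ∞.
Since the n-th root of |a_n| is unbounded, the series converges only at u = 3; R = 0.

{3}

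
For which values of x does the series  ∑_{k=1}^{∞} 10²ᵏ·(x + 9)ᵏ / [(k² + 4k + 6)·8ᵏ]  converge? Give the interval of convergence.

[-227/25, -223/25]

By the ratio test, |a_{k+1}/a_k| = [(k² + 4k + 6)/((k+1)² + 4(k+1) + 6)] · 100/8 → 25/2.
Thus R = 1/(25/2) = 2/25.
At x = -223/25: the series is dominated by a constant times Σ 1/k², which converges (p = 2 > 1).
Check x = -227/25: the terms are on the order of 1/k², so the series converges absolutely by comparison with the p-series (p = 2 > 1).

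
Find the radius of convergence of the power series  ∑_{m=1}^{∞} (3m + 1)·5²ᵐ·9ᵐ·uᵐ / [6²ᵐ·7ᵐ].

R = 28/25

Apply the ratio test: |a_{m+1}| / |a_m| = [(3(m+1) + 1)/(3m + 1)] · 25·9/(36·7), which tends to 25/28 as m → ∞.
Thus R = 1/(25/28) = 28/25.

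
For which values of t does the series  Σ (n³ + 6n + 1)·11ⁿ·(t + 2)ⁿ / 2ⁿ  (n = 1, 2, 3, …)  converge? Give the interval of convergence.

(-24/11, -20/11)

The ratio of consecutive coefficients is [((n+1)³ + 6(n+1) + 1)/(n³ + 6n + 1)] · 11/2 → 11/2.
Convergence for |t + 2| · 11/2 < 1, i.e. |t + 2| < 2/11. So R = 2/11.
At t = -20/11: the terms have absolute value of order n³, which does not tend to 0, so the series diverges by the divergence test.
When t = -24/11, the terms have absolute value of order n³, which does not tend to 0, so the series diverges by the divergence test.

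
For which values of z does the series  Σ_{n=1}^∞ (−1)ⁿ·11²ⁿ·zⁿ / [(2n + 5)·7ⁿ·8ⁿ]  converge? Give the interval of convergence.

(-56/121, 56/121]

By the ratio test, |a_{n+1}/a_n| = [(2n + 5)/(2(n+1) + 5)] · 121/(7·8) → 121/56.
Thus R = 1/(121/56) = 56/121.
Endpoint z = 56/121: an alternating series whose terms decrease to 0 in absolute value, so it converges by the Leibniz criterion.
When z = -56/121, comparison with the harmonic series Σ 1/n shows the series diverges.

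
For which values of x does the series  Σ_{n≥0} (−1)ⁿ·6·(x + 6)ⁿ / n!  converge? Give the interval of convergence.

By the ratio test, |a_{n+1}/a_n| = 6/6 · 1/(n+1) → 0.
The ratio tends to 0 regardless of x, hence R = ∞.

(−∞, ∞)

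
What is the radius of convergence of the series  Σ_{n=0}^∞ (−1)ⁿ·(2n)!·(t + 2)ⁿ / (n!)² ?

R = 1/4

The ratio of consecutive coefficients is (2n+1)·(2n+2)/(n+1)² → 4.
The series converges when 4 · |t + 2| < 1, giving R = 1/4.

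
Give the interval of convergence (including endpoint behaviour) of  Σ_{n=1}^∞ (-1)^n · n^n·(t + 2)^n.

By the Cauchy root test, |a_n|^(1/n) = n → ∞.
The root grows without bound, so R = 0 (convergence only at t = -2).

{-2}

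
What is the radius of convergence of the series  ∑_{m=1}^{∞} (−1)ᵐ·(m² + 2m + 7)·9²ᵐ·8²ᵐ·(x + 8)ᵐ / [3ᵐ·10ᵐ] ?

R = 5/864

Apply the ratio test: |a_{m+1}| / |a_m| = [((m+1)² + 2(m+1) + 7)/(m² + 2m + 7)] · 81·64/(3·10), which tends to 864/5 as m → ∞.
Hence the series converges for |x + 8| < 1/(864/5) = 5/864, so the radius of convergence is 5/864.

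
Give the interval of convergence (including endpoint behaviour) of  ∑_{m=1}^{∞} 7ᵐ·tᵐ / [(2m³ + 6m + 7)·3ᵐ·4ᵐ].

Ratio test: |a_{m+1}/a_m| = [(2m³ + 6m + 7)/(2(m+1)³ + 6(m+1) + 7)] · 7/(3·4) → 7/12 as m → ∞.
Thus R = 1/(7/12) = 12/7.
At t = 12/7: absolute convergence follows by limit comparison with Σ 1/m³.
When t = -12/7, absolute convergence follows by limit comparison with Σ 1/m³.

[-12/7, 12/7]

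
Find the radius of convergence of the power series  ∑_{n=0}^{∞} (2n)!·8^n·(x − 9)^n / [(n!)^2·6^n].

Ratio test: |a_{n+1}/a_n| = (2n+1)·(2n+2)/(n+1)² · 8/6 → 16/3 as n → ∞.
Convergence for |x − 9| · 16/3 < 1, i.e. |x − 9| < 3/16. So R = 3/16.

R = 3/16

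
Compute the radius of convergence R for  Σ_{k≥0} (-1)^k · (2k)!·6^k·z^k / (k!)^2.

R = 1/24

Apply the ratio test: |a_{k+1}| / |a_k| = (2k+1)·(2k+2)/(k+1)² · 6, which tends to 24 as k → ∞.
Convergence for |z| · 24 < 1, i.e. |z| < 1/24. So R = 1/24.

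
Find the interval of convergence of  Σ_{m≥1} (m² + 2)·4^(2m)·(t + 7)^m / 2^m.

The ratio of consecutive coefficients is [((m+1)² + 2)/(m² + 2)] · 16/2 → 8.
Thus R = 1/(8) = 1/8.
Check t = -55/8: the terms have absolute value of order m², which does not tend to 0, so the series diverges by the divergence test.
Check t = -57/8: the terms have absolute value of order m², which does not tend to 0, so the series diverges by the divergence test.

(-57/8, -55/8)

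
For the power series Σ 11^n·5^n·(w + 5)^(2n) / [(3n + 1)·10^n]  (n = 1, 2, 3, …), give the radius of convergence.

R = √22/11

By the ratio test, |a_{n+1}/a_n| = [(3n + 1)/(3(n+1) + 1)] · 11·5/10 → 11/2.
Writing y = (w + 5)², the series in y has radius 2/11, so |w + 5| < √(2/11) and R = √22/11.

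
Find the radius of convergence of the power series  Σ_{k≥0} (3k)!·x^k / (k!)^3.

By the ratio test, |a_{k+1}/a_k| = (3k+1)·(3k+2)·(3k+3)/(k+1)³ → 27.
Convergence for |x| · 27 < 1, i.e. |x| < 1/27. So R = 1/27.

R = 1/27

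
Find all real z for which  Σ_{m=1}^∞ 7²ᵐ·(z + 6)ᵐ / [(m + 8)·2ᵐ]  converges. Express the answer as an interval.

[-296/49, -292/49)

Ratio test: |a_{m+1}/a_m| = [(m + 8)/((m+1) + 8)] · 49/2 → 49/2 as m → ∞.
Thus R = 1/(49/2) = 2/49.
Check z = -292/49: the terms are asymptotic to a nonzero constant times 1/m, so the series diverges by limit comparison with Σ 1/m.
Endpoint z = -296/49: the terms alternate in sign and decrease monotonically to 0 in absolute value (size ~ c/m), so the alternating series test gives convergence.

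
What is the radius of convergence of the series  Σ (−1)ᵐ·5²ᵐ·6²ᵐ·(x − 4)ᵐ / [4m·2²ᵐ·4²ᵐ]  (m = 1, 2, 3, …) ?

R = 16/225

The ratio of consecutive coefficients is [4m/4(m+1)] · 25·36/(4·16) → 225/16.
Convergence for |x − 4| · 225/16 < 1, i.e. |x − 4| < 16/225. So R = 16/225.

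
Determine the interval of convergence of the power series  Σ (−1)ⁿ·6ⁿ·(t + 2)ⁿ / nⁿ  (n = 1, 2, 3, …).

Applying the root test, |a_n|^(1/n) = 6/n → 0.
Since the n-th root of |a_n| tends to 0, the series converges for all real t; R = ∞.

(−∞, ∞)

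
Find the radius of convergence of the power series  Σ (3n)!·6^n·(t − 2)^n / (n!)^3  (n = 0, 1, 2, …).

R = 1/162

By the ratio test, |a_{n+1}/a_n| = (3n+1)·(3n+2)·(3n+3)/(n+1)³ · 6 → 162.
Thus R = 1/(162) = 1/162.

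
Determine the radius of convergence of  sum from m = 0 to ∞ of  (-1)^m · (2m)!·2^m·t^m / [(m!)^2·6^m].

Apply the ratio test: |a_{m+1}| / |a_m| = (2m+1)·(2m+2)/(m+1)² · 2/6, which tends to 4/3 as m → ∞.
Hence the series converges for |t| < 1/(4/3) = 3/4, so the radius of convergence is 3/4.

R = 3/4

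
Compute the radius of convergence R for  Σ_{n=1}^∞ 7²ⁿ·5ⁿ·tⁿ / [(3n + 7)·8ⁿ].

R = 8/245

Ratio test: |a_{n+1}/a_n| = [(3n + 7)/(3(n+1) + 7)] · 49·5/8 → 245/8 as n → ∞.
Thus R = 1/(245/8) = 8/245.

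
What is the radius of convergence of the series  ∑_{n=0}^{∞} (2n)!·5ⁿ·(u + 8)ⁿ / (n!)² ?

R = 1/20

The ratio of consecutive coefficients is (2n+1)·(2n+2)/(n+1)² · 5 → 20.
Thus R = 1/(20) = 1/20.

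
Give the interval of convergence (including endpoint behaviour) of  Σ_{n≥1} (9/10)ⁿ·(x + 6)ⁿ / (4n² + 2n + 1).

By the ratio test, |a_{n+1}/a_n| = [(4n² + 2n + 1)/(4(n+1)² + 2(n+1) + 1)] · 9/10 → 9/10.
The series converges when 9/10 · |x + 6| < 1, giving R = 10/9.
When x = -44/9, the series is dominated by a constant times Σ 1/n², which converges (p = 2 > 1).
When x = -64/9, absolute convergence follows by limit comparison with Σ 1/n².

[-64/9, -44/9]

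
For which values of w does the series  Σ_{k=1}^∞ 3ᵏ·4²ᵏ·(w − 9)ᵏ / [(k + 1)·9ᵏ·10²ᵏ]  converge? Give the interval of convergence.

Apply the ratio test: |a_{k+1}| / |a_k| = [(k + 1)/((k+1) + 1)] · 3·16/(9·100), which tends to 4/75 as k → ∞.
Thus R = 1/(4/75) = 75/4.
Endpoint w = 111/4: the terms behave like c/k; limit comparison with the harmonic series gives divergence.
Endpoint w = -39/4: convergence follows from the alternating series test (terms decrease monotonically to 0).

[-39/4, 111/4)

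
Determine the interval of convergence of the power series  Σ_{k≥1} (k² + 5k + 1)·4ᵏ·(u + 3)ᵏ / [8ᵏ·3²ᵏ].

Ratio test: |a_{k+1}/a_k| = [((k+1)² + 5(k+1) + 1)/(k² + 5k + 1)] · 4/(8·9) → 1/18 as k → ∞.
Convergence for |u + 3| · 1/18 < 1, i.e. |u + 3| < 18. So R = 18.
At u = 15: the terms do not tend to 0, so the series diverges.
When u = -21, the terms do not tend to 0, so the series diverges.

(-21, 15)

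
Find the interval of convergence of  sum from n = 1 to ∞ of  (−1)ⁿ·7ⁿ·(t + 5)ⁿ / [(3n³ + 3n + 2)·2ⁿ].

The ratio of consecutive coefficients is [(3n³ + 3n + 2)/(3(n+1)³ + 3(n+1) + 2)] · 7/2 → 7/2.
The series converges when 7/2 · |t + 5| < 1, giving R = 2/7.
When t = -33/7, the terms are on the order of 1/n³, so the series converges absolutely by comparison with the p-series (p = 3 > 1).
At t = -37/7: the series is dominated by a constant times Σ 1/n³, which converges (p = 3 > 1).

[-37/7, -33/7]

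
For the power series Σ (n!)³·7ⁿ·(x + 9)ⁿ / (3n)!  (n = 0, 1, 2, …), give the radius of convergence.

R = 27/7

Ratio test: |a_{n+1}/a_n| = (n+1)³/[(3n+1)·(3n+2)·(3n+3)] · 7 → 7/27 as n → ∞.
The series converges when 7/27 · |x + 9| < 1, giving R = 27/7.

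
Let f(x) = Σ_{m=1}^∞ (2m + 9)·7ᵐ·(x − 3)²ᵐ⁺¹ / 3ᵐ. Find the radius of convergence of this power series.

Ratio test: |a_{m+1}/a_m| = [(2(m+1) + 9)/(2m + 9)] · 7/3 → 7/3 as m → ∞.
Writing y = (x − 3)², the series in y has radius 3/7, so |x − 3| < √(3/7) and R = √21/7.

R = √21/7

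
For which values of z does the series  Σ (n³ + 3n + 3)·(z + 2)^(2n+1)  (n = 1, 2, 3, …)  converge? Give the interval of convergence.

(-3, -1)

By the ratio test, |a_{n+1}/a_n| = ((n+1)³ + 3(n+1) + 3)/(n³ + 3n + 3) → 1.
Writing y = (z + 2)², the series in y has radius 1, so |z + 2| < √(1) = 1 and R = 1.
Endpoint z = -1: the terms have absolute value of order n³, which does not tend to 0, so the series diverges by the divergence test.
Check z = -3: the terms do not tend to 0, so the series diverges.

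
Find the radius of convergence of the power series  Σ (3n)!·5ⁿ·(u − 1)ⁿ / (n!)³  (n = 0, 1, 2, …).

R = 1/135

Ratio test: |a_{n+1}/a_n| = (3n+1)·(3n+2)·(3n+3)/(n+1)³ · 5 → 135 as n → ∞.
Convergence for |u − 1| · 135 < 1, i.e. |u − 1| < 1/135. So R = 1/135.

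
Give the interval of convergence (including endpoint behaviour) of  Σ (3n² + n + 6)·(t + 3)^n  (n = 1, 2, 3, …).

The ratio of consecutive coefficients is (3(n+1)² + (n+1) + 6)/(3n² + n + 6) → 1.
Hence R = 1.
At t = -2: the n-th term does not approach 0; divergence by the term test.
Endpoint t = -4: the terms have absolute value of order n², which does not tend to 0, so the series diverges by the divergence test.

(-4, -2)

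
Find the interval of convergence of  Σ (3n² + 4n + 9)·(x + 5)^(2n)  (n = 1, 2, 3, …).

By the ratio test, |a_{n+1}/a_n| = (3(n+1)² + 4(n+1) + 9)/(3n² + 4n + 9) → 1.
Successive powers of (x + 5) differ by 2, so the series converges when |x + 5|² · 1 < 1, i.e. |x + 5| < √(1) = 1. So R = 1.
When x = -4, the terms have absolute value of order n², which does not tend to 0, so the series diverges by the divergence test.
When x = -6, the n-th term does not approach 0; divergence by the term test.

(-6, -4)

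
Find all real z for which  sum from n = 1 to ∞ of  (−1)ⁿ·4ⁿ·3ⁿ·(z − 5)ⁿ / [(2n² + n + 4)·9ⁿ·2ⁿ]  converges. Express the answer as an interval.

[7/2, 13/2]

The ratio of consecutive coefficients is [(2n² + n + 4)/(2(n+1)² + (n+1) + 4)] · 4·3/(9·2) → 2/3.
Thus R = 1/(2/3) = 3/2.
Check z = 13/2: absolute convergence follows by limit comparison with Σ 1/n².
At z = 7/2: the series is dominated by a constant times Σ 1/n², which converges (p = 2 > 1).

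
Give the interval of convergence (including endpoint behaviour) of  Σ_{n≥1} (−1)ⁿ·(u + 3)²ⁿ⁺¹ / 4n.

Ratio test: |a_{n+1}/a_n| = 4n/4(n+1) → 1 as n → ∞.
Successive powers of (u + 3) differ by 2, so the series converges when |u + 3|² · 1 < 1, i.e. |u + 3| < √(1) = 1. So R = 1.
At u = -2: the terms alternate in sign and decrease monotonically to 0 in absolute value (size ~ c/n), so the alternating series test gives convergence.
When u = -4, the terms alternate in sign and decrease monotonically to 0 in absolute value (size ~ c/n), so the alternating series test gives convergence.

[-4, -2]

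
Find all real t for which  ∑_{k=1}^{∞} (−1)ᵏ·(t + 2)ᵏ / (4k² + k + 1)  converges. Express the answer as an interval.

Apply the ratio test: |a_{k+1}| / |a_k| = (4k² + k + 1)/(4(k+1)² + (k+1) + 1), which tends to 1 as k → ∞.
Hence R = 1.
When t = -1, absolute convergence follows by limit comparison with Σ 1/k².
When t = -3, absolute convergence follows by limit comparison with Σ 1/k².

[-3, -1]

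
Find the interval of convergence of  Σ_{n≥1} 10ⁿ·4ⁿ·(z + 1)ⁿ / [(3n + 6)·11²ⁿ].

The ratio of consecutive coefficients is [(3n + 6)/(3(n+1) + 6)] · 10·4/121 → 40/121.
The series converges when 40/121 · |z + 1| < 1, giving R = 121/40.
At z = 81/40: the terms behave like c/n; limit comparison with the harmonic series gives divergence.
At z = -161/40: convergence follows from the alternating series test (terms decrease monotonically to 0).

[-161/40, 81/40)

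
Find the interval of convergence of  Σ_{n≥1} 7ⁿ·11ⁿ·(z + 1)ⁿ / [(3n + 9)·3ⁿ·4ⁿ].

[-89/77, -65/77)

Ratio test: |a_{n+1}/a_n| = [(3n + 9)/(3(n+1) + 9)] · 7·11/(3·4) → 77/12 as n → ∞.
Convergence for |z + 1| · 77/12 < 1, i.e. |z + 1| < 12/77. So R = 12/77.
At z = -65/77: the terms are asymptotic to a nonzero constant times 1/n, so the series diverges by limit comparison with Σ 1/n.
When z = -89/77, convergence follows from the alternating series test (terms decrease monotonically to 0).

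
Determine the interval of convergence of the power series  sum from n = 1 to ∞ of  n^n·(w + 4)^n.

By the Cauchy root test, |a_n|^(1/n) = n → ∞.
Since the n-th root of |a_n| is unbounded, the series converges only at w = -4; R = 0.

{-4}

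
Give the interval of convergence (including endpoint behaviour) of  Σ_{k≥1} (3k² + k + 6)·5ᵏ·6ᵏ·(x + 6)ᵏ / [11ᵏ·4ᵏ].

(-112/15, -68/15)

By the ratio test, |a_{k+1}/a_k| = [(3(k+1)² + (k+1) + 6)/(3k² + k + 6)] · 5·6/(11·4) → 15/22.
Thus R = 1/(15/22) = 22/15.
At x = -68/15: the k-th term does not approach 0; divergence by the term test.
At x = -112/15: the terms have absolute value of order k², which does not tend to 0, so the series diverges by the divergence test.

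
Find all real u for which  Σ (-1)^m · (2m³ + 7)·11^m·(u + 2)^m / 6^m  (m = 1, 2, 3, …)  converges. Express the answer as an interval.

(-28/11, -16/11)

By the ratio test, |a_{m+1}/a_m| = [(2(m+1)³ + 7)/(2m³ + 7)] · 11/6 → 11/6.
The series converges when 11/6 · |u + 2| < 1, giving R = 6/11.
Endpoint u = -16/11: the terms do not tend to 0, so the series diverges.
At u = -28/11: the terms have absolute value of order m³, which does not tend to 0, so the series diverges by the divergence test.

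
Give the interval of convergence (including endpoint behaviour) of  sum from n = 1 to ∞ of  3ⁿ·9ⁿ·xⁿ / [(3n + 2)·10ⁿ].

By the ratio test, |a_{n+1}/a_n| = [(3n + 2)/(3(n+1) + 2)] · 3·9/10 → 27/10.
Hence the series converges for |x| < 1/(27/10) = 10/27, so the radius of convergence is 10/27.
Endpoint x = 10/27: comparison with the harmonic series Σ 1/n shows the series diverges.
Endpoint x = -10/27: an alternating series whose terms decrease to 0 in absolute value, so it converges by the Leibniz criterion.

[-10/27, 10/27)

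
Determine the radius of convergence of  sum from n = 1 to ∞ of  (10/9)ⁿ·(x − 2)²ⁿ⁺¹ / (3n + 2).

By the ratio test, |a_{n+1}/a_n| = [(3n + 2)/(3(n+1) + 2)] · 10/9 → 10/9.
Writing y = (x − 2)², the series in y has radius 9/10, so |x − 2| < √(9/10) and R = 3√10/10.

R = 3√10/10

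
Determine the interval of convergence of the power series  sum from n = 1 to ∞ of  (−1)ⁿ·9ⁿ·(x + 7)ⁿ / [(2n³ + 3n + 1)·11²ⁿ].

[-184/9, 58/9]

Apply the ratio test: |a_{n+1}| / |a_n| = [(2n³ + 3n + 1)/(2(n+1)³ + 3(n+1) + 1)] · 9/121, which tends to 9/121 as n → ∞.
Hence the series converges for |x + 7| < 1/(9/121) = 121/9, so the radius of convergence is 121/9.
Endpoint x = 58/9: absolute convergence follows by limit comparison with Σ 1/n³.
At x = -184/9: the series is dominated by a constant times Σ 1/n³, which converges (p = 3 > 1).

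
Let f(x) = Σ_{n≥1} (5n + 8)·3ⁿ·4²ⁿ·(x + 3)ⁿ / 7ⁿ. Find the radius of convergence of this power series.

By the ratio test, |a_{n+1}/a_n| = [(5(n+1) + 8)/(5n + 8)] · 3·16/7 → 48/7.
Thus R = 1/(48/7) = 7/48.

R = 7/48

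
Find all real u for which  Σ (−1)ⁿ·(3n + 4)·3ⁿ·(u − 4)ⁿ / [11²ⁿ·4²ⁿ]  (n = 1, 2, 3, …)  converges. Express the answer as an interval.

(-1924/3, 1948/3)

Ratio test: |a_{n+1}/a_n| = [(3(n+1) + 4)/(3n + 4)] · 3/(121·16) → 3/1936 as n → ∞.
Convergence for |u − 4| · 3/1936 < 1, i.e. |u − 4| < 1936/3. So R = 1936/3.
Check u = 1948/3: the n-th term does not approach 0; divergence by the term test.
At u = -1924/3: the terms do not tend to 0, so the series diverges.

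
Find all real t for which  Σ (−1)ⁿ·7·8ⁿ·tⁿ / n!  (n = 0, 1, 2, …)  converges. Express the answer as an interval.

(−∞, ∞)

The ratio of consecutive coefficients is 7/7 · 8 · 1/(n+1) → 0.
The ratio tends to 0 regardless of t, hence R = ∞.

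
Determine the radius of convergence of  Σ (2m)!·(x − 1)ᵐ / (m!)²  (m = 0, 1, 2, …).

Ratio test: |a_{m+1}/a_m| = (2m+1)·(2m+2)/(m+1)² → 4 as m → ∞.
The series converges when 4 · |x − 1| < 1, giving R = 1/4.

R = 1/4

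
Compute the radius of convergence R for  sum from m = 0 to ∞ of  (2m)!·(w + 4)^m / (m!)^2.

Ratio test: |a_{m+1}/a_m| = (2m+1)·(2m+2)/(m+1)² → 4 as m → ∞.
Convergence for |w + 4| · 4 < 1, i.e. |w + 4| < 1/4. So R = 1/4.

R = 1/4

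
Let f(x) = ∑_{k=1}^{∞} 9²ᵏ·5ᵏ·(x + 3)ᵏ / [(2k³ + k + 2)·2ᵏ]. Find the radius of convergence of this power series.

Ratio test: |a_{k+1}/a_k| = [(2k³ + k + 2)/(2(k+1)³ + (k+1) + 2)] · 81·5/2 → 405/2 as k → ∞.
The series converges when 405/2 · |x + 3| < 1, giving R = 2/405.

R = 2/405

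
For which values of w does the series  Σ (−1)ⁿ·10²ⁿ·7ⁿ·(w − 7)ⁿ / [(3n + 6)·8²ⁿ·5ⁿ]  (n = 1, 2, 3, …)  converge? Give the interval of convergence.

Ratio test: |a_{n+1}/a_n| = [(3n + 6)/(3(n+1) + 6)] · 100·7/(64·5) → 35/16 as n → ∞.
Thus R = 1/(35/16) = 16/35.
Endpoint w = 261/35: convergence follows from the alternating series test (terms decrease monotonically to 0).
Check w = 229/35: comparison with the harmonic series Σ 1/n shows the series diverges.

(229/35, 261/35]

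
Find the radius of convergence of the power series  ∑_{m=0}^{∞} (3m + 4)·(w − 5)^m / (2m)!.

Apply the ratio test: |a_{m+1}| / |a_m| = (3(m+1) + 4)/(3m + 4) · 1/[(2m+1)·(2m+2)], which tends to 0 as m → ∞.
The limit is 0, so the series converges for all w; R = ∞.

R = ∞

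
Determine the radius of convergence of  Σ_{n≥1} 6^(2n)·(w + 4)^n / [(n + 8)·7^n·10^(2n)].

Apply the ratio test: |a_{n+1}| / |a_n| = [(n + 8)/((n+1) + 8)] · 36/(7·100), which tends to 9/175 as n → ∞.
Hence the series converges for |w + 4| < 1/(9/175) = 175/9, so the radius of convergence is 175/9.

R = 175/9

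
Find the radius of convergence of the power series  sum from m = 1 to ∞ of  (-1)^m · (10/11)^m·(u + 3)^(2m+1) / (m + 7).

Apply the ratio test: |a_{m+1}| / |a_m| = [(m + 7)/((m+1) + 7)] · 10/11, which tends to 10/11 as m → ∞.
Successive powers of (u + 3) differ by 2, so the series converges when |u + 3|² · 10/11 < 1, i.e. |u + 3| < √(11/10). So R = √110/10.

R = √110/10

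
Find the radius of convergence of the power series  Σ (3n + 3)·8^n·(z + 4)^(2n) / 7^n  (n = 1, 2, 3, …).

Apply the ratio test: |a_{n+1}| / |a_n| = [(3(n+1) + 3)/(3n + 3)] · 8/7, which tends to 8/7 as n → ∞.
Since the exponent of (z + 4) increases by 2 each term, convergence requires |z + 4|² < 7/8, hence R = √14/4.

R = √14/4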